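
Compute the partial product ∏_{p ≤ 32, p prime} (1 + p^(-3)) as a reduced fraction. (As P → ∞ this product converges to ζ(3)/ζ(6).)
∏ = 123276368443014873612288/104343309932640260237195

The primes p ≤ 32 are [2, 3, 5, 7, 11, 13, 17, 19, 23, 29, 31]. For each, (1 + 1/p^3) = (p^3 + 1)/p^3. Multiplying these fractions over p ∈ [2, 3, 5, 7, 11, 13, 17, 19, 23, 29, 31] gives 123276368443014873612288/104343309932640260237195. (In the limit P → ∞ this tends to ζ(3)/ζ(6).)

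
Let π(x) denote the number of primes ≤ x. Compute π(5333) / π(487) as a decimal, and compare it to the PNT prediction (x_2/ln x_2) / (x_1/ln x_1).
π(5333)/π(487) = 706/93 ≈ 7.5914;  PNT prediction ≈ 7.8966.

π(487) = 93 and π(5333) = 706, so π(5333)/π(487) ≈ 7.5914. The PNT-predicted ratio is (5333/ln(5333)) / (487/ln(487)) ≈ 7.8966. The two agree to within a few percent, as expected.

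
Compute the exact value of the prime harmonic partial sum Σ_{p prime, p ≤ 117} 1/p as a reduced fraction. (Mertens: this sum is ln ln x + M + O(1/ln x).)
Σ 1/p = 58472171373748331322981543916880425472323867753/31610054640417607788145206291543662493274686990

π(117) = 30, so the primes ≤ 117 are [2, 3, 5, 7, 11, 13, 17, 19, 23, 29, 31, 37, 41, 43, 47, 53, 59, 61, 67, 71, 73, 79, 83, 89, 97, 101, 103, 107, 109, 113]. Summing 1/p over these primes: 58472171373748331322981543916880425472323867753/31610054640417607788145206291543662493274686990 ≈ 1.8498. Mertens estimate ln ln(117) + 0.2615 ≈ 1.8222.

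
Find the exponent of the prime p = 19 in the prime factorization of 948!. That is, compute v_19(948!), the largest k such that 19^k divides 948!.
v_19(948!) = 51

Legendre's formula: v_p(n!) = Σ_{k ≥ 1} ⌊n / p^k⌋. For p = 19, n = 948, the terms are:
  ⌊948/19^1⌋ = ⌊948/19⌋ = 49
  ⌊948/19^2⌋ = ⌊948/361⌋ = 2
(the next term ⌊948/19^3⌋ = 0, terminating the sum). Summing: v_19(948!) = 49 + 2 = 51.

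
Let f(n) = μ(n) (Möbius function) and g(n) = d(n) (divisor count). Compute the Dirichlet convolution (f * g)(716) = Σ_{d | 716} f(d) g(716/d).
(μ * d)(716) = 1

Divisors of 716: [1, 2, 4, 179, 358, 716]. For each d | 716:
  d = 1: μ(1) · d(716/1) = 1 · 6 = 6
  d = 2: μ(2) · d(716/2) = -1 · 4 = -4
  d = 4: μ(4) · d(716/4) = 0 · 2 = 0
  d = 179: μ(179) · d(716/179) = -1 · 3 = -3
  d = 358: μ(358) · d(716/358) = 1 · 2 = 2
  d = 716: μ(716) · d(716/716) = 0 · 1 = 0
Summing: (μ * d)(716) = 6 + -4 + 0 + -3 + 2 + 0 = 1.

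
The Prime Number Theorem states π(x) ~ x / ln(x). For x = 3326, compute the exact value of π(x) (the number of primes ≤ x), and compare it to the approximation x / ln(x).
π(3326) = 468;  x/ln(x) ≈ 410.13;  relative error ≈ 12.36%.

Directly count primes up to 3326: π(3326) = 468. The PNT approximation gives 3326/ln(3326) ≈ 3326/8.10953 ≈ 410.13. Relative error (π(x) − x/ln(x)) / π(x) ≈ 12.36%; the approximation is known to undercount slightly (Li(x) is a better estimate).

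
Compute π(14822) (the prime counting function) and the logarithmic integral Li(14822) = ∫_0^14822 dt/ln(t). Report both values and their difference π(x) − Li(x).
π(14822) = 1736;  Li(14822) ≈ 1758.10;  π(x) − Li(x) ≈ -22.10.

Direct count of primes ≤ 14822 gives π(14822) = 1736. Numerical evaluation of the logarithmic integral gives Li(14822) ≈ 1758.10. The difference π(x) − Li(x) ≈ -22.10 is typically negative for small/moderate x (Li(x) overestimates), though Littlewood's theorem shows this sign changes infinitely often.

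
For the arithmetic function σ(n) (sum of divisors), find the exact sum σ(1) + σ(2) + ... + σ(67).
Σ_{n ≤ 67} σ(n) = 3699

Compute σ(n) for each 1 ≤ n ≤ 67: σ(1) = 1, σ(2) = 3, σ(3) = 4, σ(4) = 7, σ(5) = 6, σ(6) = 12, σ(7) = 8, σ(8) = 15, σ(9) = 13, σ(10) = 18, σ(11) = 12, σ(12) = 28, σ(13) = 14, σ(14) = 24, σ(15) = 24, σ(16) = 31, σ(17) = 18, σ(18) = 39, σ(19) = 20, σ(20) = 42, σ(21) = 32, σ(22) = 36, σ(23) = 24, σ(24) = 60, σ(25) = 31, σ(26) = 42, σ(27) = 40, σ(28) = 56, σ(29) = 30, σ(30) = 72, σ(31) = 32, σ(32) = 63, σ(33) = 48, σ(34) = 54, σ(35) = 48, σ(36) = 91, σ(37) = 38, σ(38) = 60, σ(39) = 56, σ(40) = 90, σ(41) = 42, σ(42) = 96, σ(43) = 44, σ(44) = 84, σ(45) = 78, σ(46) = 72, σ(47) = 48, σ(48) = 124, σ(49) = 57, σ(50) = 93, σ(51) = 72, σ(52) = 98, σ(53) = 54, σ(54) = 120, σ(55) = 72, σ(56) = 120, σ(57) = 80, σ(58) = 90, σ(59) = 60, σ(60) = 168, σ(61) = 62, σ(62) = 96, σ(63) = 104, σ(64) = 127, σ(65) = 84, σ(66) = 144, σ(67) = 68. Summing all 67 values: 3699. (Average order: Σ_{n ≤ x} σ(n) ~ (π²/12) x². For x = 67, (π²/12)·67² ≈ 3692.05.)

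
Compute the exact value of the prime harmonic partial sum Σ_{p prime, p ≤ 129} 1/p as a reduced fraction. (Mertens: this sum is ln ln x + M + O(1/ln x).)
Σ 1/p = 7457575819106455685806801283735357697478405891621/4014476939333036189094441199026045136645885247730

π(129) = 31, so the primes ≤ 129 are [2, 3, 5, 7, 11, 13, 17, 19, 23, 29, 31, 37, 41, 43, 47, 53, 59, 61, 67, 71, 73, 79, 83, 89, 97, 101, 103, 107, 109, 113, 127]. Summing 1/p over these primes: 7457575819106455685806801283735357697478405891621/4014476939333036189094441199026045136645885247730 ≈ 1.8577. Mertens estimate ln ln(129) + 0.2615 ≈ 1.8425.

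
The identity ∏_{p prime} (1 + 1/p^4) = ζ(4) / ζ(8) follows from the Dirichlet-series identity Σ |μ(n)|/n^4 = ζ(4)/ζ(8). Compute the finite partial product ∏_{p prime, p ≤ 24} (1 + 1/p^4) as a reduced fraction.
∏ = 577447917650941187656457324944/535704058713408612067696280625

The primes p ≤ 24 are [2, 3, 5, 7, 11, 13, 17, 19, 23]. For each, (1 + 1/p^4) = (p^4 + 1)/p^4. Multiplying these fractions over p ∈ [2, 3, 5, 7, 11, 13, 17, 19, 23] gives 577447917650941187656457324944/535704058713408612067696280625. (In the limit P → ∞ this tends to ζ(4)/ζ(8).)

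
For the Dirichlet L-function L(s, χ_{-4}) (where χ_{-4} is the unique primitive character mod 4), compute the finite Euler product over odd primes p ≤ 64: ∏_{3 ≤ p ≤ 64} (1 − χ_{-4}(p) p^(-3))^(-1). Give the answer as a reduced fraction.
∏ = 126115667482028600084463789626710364805572778792731/130156894276470431285217911893722225289762827141120

The odd primes p ≤ 64 are [3, 5, 7, 11, 13, 17, 19, 23, 29, 31, 37, 41, 43, 47, 53, 59, 61]. For each, χ(p) = 1 if p ≡ 1 mod 4, χ(p) = −1 if p ≡ 3 mod 4. Taking (1 − χ(p)/p^3)^(-1) = p^3/(p^3 − χ(p)): (1 − (-1)/3^3)^(-1) · (1 − (1)/5^3)^(-1) · (1 − (-1)/7^3)^(-1) · (1 − (-1)/11^3)^(-1) · (1 − (1)/13^3)^(-1) · (1 − (1)/17^3)^(-1) · (1 − (-1)/19^3)^(-1) · (1 − (-1)/23^3)^(-1) · (1 − (1)/29^3)^(-1) · (1 − (-1)/31^3)^(-1) · (1 − (1)/37^3)^(-1) · (1 − (1)/41^3)^(-1) · (1 − (-1)/43^3)^(-1) · (1 − (-1)/47^3)^(-1) · (1 − (1)/53^3)^(-1) · (1 − (-1)/59^3)^(-1) · (1 − (1)/61^3)^(-1) = 126115667482028600084463789626710364805572778792731/130156894276470431285217911893722225289762827141120.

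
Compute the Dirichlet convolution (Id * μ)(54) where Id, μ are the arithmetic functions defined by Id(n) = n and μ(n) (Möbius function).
(Id * μ)(54) = 18

Divisors of 54: [1, 2, 3, 6, 9, 18, 27, 54]. For each d | 54:
  d = 1: Id(1) · μ(54/1) = 1 · 0 = 0
  d = 2: Id(2) · μ(54/2) = 2 · 0 = 0
  d = 3: Id(3) · μ(54/3) = 3 · 0 = 0
  d = 6: Id(6) · μ(54/6) = 6 · 0 = 0
  d = 9: Id(9) · μ(54/9) = 9 · 1 = 9
  d = 18: Id(18) · μ(54/18) = 18 · -1 = -18
  d = 27: Id(27) · μ(54/27) = 27 · -1 = -27
  d = 54: Id(54) · μ(54/54) = 54 · 1 = 54
Summing: (Id * μ)(54) = 0 + 0 + 0 + 0 + 9 + -18 + -27 + 54 = 18.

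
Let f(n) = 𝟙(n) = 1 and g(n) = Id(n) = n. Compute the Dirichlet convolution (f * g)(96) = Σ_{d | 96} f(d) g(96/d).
(𝟙 * Id)(96) = 252

Divisors of 96: [1, 2, 3, 4, 6, 8, 12, 16, 24, 32, 48, 96]. For each d | 96:
  d = 1: 𝟙(1) · Id(96/1) = 1 · 96 = 96
  d = 2: 𝟙(2) · Id(96/2) = 1 · 48 = 48
  d = 3: 𝟙(3) · Id(96/3) = 1 · 32 = 32
  d = 4: 𝟙(4) · Id(96/4) = 1 · 24 = 24
  d = 6: 𝟙(6) · Id(96/6) = 1 · 16 = 16
  d = 8: 𝟙(8) · Id(96/8) = 1 · 12 = 12
  d = 12: 𝟙(12) · Id(96/12) = 1 · 8 = 8
  d = 16: 𝟙(16) · Id(96/16) = 1 · 6 = 6
  d = 24: 𝟙(24) · Id(96/24) = 1 · 4 = 4
  d = 32: 𝟙(32) · Id(96/32) = 1 · 3 = 3
  d = 48: 𝟙(48) · Id(96/48) = 1 · 2 = 2
  d = 96: 𝟙(96) · Id(96/96) = 1 · 1 = 1
Summing: (𝟙 * Id)(96) = 96 + 48 + 32 + 24 + 16 + 12 + 8 + 6 + 4 + 3 + 2 + 1 = 252.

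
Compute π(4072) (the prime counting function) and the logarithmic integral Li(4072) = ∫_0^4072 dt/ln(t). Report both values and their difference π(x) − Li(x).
π(4072) = 560;  Li(4072) ≈ 574.04;  π(x) − Li(x) ≈ -14.04.

Direct count of primes ≤ 4072 gives π(4072) = 560. Numerical evaluation of the logarithmic integral gives Li(4072) ≈ 574.04. The difference π(x) − Li(x) ≈ -14.04 is typically negative for small/moderate x (Li(x) overestimates), though Littlewood's theorem shows this sign changes infinitely often.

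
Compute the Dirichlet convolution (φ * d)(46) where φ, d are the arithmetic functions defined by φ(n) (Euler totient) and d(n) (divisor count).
(φ * d)(46) = 72

Divisors of 46: [1, 2, 23, 46]. For each d | 46:
  d = 1: φ(1) · d(46/1) = 1 · 4 = 4
  d = 2: φ(2) · d(46/2) = 1 · 2 = 2
  d = 23: φ(23) · d(46/23) = 22 · 2 = 44
  d = 46: φ(46) · d(46/46) = 22 · 1 = 22
Summing: (φ * d)(46) = 4 + 2 + 44 + 22 = 72.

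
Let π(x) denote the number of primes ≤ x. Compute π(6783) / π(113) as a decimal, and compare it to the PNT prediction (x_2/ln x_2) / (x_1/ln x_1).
π(6783)/π(113) = 873/30 ≈ 29.1000;  PNT prediction ≈ 32.1654.

π(113) = 30 and π(6783) = 873, so π(6783)/π(113) ≈ 29.1000. The PNT-predicted ratio is (6783/ln(6783)) / (113/ln(113)) ≈ 32.1654. The two agree to within a few percent, as expected.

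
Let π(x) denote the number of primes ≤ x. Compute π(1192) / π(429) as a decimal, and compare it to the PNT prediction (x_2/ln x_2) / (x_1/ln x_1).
π(1192)/π(429) = 195/82 ≈ 2.3780;  PNT prediction ≈ 2.3777.

π(429) = 82 and π(1192) = 195, so π(1192)/π(429) ≈ 2.3780. The PNT-predicted ratio is (1192/ln(1192)) / (429/ln(429)) ≈ 2.3777. The two agree to within a few percent, as expected.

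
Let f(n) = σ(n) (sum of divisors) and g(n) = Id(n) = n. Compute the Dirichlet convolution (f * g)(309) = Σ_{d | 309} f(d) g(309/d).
(σ * Id)(309) = 1449

Divisors of 309: [1, 3, 103, 309]. For each d | 309:
  d = 1: σ(1) · Id(309/1) = 1 · 309 = 309
  d = 3: σ(3) · Id(309/3) = 4 · 103 = 412
  d = 103: σ(103) · Id(309/103) = 104 · 3 = 312
  d = 309: σ(309) · Id(309/309) = 416 · 1 = 416
Summing: (σ * Id)(309) = 309 + 412 + 312 + 416 = 1449.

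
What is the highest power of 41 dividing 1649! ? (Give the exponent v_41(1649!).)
v_41(1649!) = 40

Legendre's formula: v_p(n!) = Σ_{k ≥ 1} ⌊n / p^k⌋. For p = 41, n = 1649, the terms are:
  ⌊1649/41^1⌋ = ⌊1649/41⌋ = 40
(the next term ⌊1649/41^2⌋ = 0, terminating the sum). Summing: v_41(1649!) = 40 = 40.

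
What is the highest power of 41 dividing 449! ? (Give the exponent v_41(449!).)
v_41(449!) = 10

Legendre's formula: v_p(n!) = Σ_{k ≥ 1} ⌊n / p^k⌋. For p = 41, n = 449, the terms are:
  ⌊449/41^1⌋ = ⌊449/41⌋ = 10
(the next term ⌊449/41^2⌋ = 0, terminating the sum). Summing: v_41(449!) = 10 = 10.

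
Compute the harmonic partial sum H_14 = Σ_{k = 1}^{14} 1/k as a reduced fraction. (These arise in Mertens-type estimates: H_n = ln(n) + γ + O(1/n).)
H_14 = 1171733/360360

Direct summation: H_14 = 1 + 1/2 + ... + 1/14. The least common denominator is lcm(1, ..., 14) = 360360; over this denominator the numerator is 360360 + 180180 + 120120 + 90090 + 72072 + 60060 + 51480 + 45045 + 40040 + 36036 + 32760 + 30030 + 27720 + 25740 = 1171733, so H_14 = 1171733/360360 (already in lowest terms) ≈ 3.25156. (The PNT-adjacent estimate ln(14) + γ ≈ 3.21627 matches within O(1/n).)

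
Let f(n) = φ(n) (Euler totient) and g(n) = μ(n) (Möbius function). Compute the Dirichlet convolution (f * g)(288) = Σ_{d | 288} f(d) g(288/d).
(φ * μ)(288) = 32

Divisors of 288: [1, 2, 3, 4, 6, 8, 9, 12, 16, 18, 24, 32, 36, 48, 72, 96, 144, 288]. For each d | 288:
  d = 1: φ(1) · μ(288/1) = 1 · 0 = 0
  d = 2: φ(2) · μ(288/2) = 1 · 0 = 0
  d = 3: φ(3) · μ(288/3) = 2 · 0 = 0
  d = 4: φ(4) · μ(288/4) = 2 · 0 = 0
  d = 6: φ(6) · μ(288/6) = 2 · 0 = 0
  d = 8: φ(8) · μ(288/8) = 4 · 0 = 0
  d = 9: φ(9) · μ(288/9) = 6 · 0 = 0
  d = 12: φ(12) · μ(288/12) = 4 · 0 = 0
  d = 16: φ(16) · μ(288/16) = 8 · 0 = 0
  d = 18: φ(18) · μ(288/18) = 6 · 0 = 0
  d = 24: φ(24) · μ(288/24) = 8 · 0 = 0
  d = 32: φ(32) · μ(288/32) = 16 · 0 = 0
  d = 36: φ(36) · μ(288/36) = 12 · 0 = 0
  d = 48: φ(48) · μ(288/48) = 16 · 1 = 16
  d = 72: φ(72) · μ(288/72) = 24 · 0 = 0
  d = 96: φ(96) · μ(288/96) = 32 · -1 = -32
  d = 144: φ(144) · μ(288/144) = 48 · -1 = -48
  d = 288: φ(288) · μ(288/288) = 96 · 1 = 96
Summing: (φ * μ)(288) = 0 + 0 + 0 + 0 + 0 + 0 + 0 + 0 + 0 + 0 + 0 + 0 + 0 + 16 + 0 + -32 + -48 + 96 = 32.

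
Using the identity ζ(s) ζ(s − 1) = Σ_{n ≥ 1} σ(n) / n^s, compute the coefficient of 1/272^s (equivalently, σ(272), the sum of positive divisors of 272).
σ(272) = 558

In the product (Σ m^0/m^s)(Σ k / k^s) = Σ (Σ_{d | n} d) / n^s, the coefficient of 1/n^s is σ(n) = Σ_{d | n} d. For n = 272, divisors are [1, 2, 4, 8, 16, 17, 34, 68, 136, 272]; summing: σ(272) = 558.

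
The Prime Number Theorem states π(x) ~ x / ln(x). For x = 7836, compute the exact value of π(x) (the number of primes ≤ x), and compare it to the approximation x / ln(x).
π(7836) = 990;  x/ln(x) ≈ 873.92;  relative error ≈ 11.73%.

Directly count primes up to 7836: π(7836) = 990. The PNT approximation gives 7836/ln(7836) ≈ 7836/8.96648 ≈ 873.92. Relative error (π(x) − x/ln(x)) / π(x) ≈ 11.73%; the approximation is known to undercount slightly (Li(x) is a better estimate).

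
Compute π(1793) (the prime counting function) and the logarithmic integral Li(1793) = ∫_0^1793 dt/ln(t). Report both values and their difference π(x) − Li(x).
π(1793) = 278;  Li(1793) ≈ 287.38;  π(x) − Li(x) ≈ -9.38.

Direct count of primes ≤ 1793 gives π(1793) = 278. Numerical evaluation of the logarithmic integral gives Li(1793) ≈ 287.38. The difference π(x) − Li(x) ≈ -9.38 is typically negative for small/moderate x (Li(x) overestimates), though Littlewood's theorem shows this sign changes infinitely often.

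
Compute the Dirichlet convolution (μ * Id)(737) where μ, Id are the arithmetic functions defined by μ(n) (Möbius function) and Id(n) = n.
(μ * Id)(737) = 660

Divisors of 737: [1, 11, 67, 737]. For each d | 737:
  d = 1: μ(1) · Id(737/1) = 1 · 737 = 737
  d = 11: μ(11) · Id(737/11) = -1 · 67 = -67
  d = 67: μ(67) · Id(737/67) = -1 · 11 = -11
  d = 737: μ(737) · Id(737/737) = 1 · 1 = 1
Summing: (μ * Id)(737) = 737 + -67 + -11 + 1 = 660.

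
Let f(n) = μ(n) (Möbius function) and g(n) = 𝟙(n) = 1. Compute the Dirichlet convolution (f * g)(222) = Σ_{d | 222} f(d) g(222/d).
(μ * 𝟙)(222) = 0

Divisors of 222: [1, 2, 3, 6, 37, 74, 111, 222]. For each d | 222:
  d = 1: μ(1) · 𝟙(222/1) = 1 · 1 = 1
  d = 2: μ(2) · 𝟙(222/2) = -1 · 1 = -1
  d = 3: μ(3) · 𝟙(222/3) = -1 · 1 = -1
  d = 6: μ(6) · 𝟙(222/6) = 1 · 1 = 1
  d = 37: μ(37) · 𝟙(222/37) = -1 · 1 = -1
  d = 74: μ(74) · 𝟙(222/74) = 1 · 1 = 1
  d = 111: μ(111) · 𝟙(222/111) = 1 · 1 = 1
  d = 222: μ(222) · 𝟙(222/222) = -1 · 1 = -1
Summing: (μ * 𝟙)(222) = 1 + -1 + -1 + 1 + -1 + 1 + 1 + -1 = 0.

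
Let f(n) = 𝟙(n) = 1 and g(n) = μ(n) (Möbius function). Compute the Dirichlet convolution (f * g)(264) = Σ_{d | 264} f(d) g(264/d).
(𝟙 * μ)(264) = 0

Divisors of 264: [1, 2, 3, 4, 6, 8, 11, 12, 22, 24, 33, 44, 66, 88, 132, 264]. For each d | 264:
  d = 1: 𝟙(1) · μ(264/1) = 1 · 0 = 0
  d = 2: 𝟙(2) · μ(264/2) = 1 · 0 = 0
  d = 3: 𝟙(3) · μ(264/3) = 1 · 0 = 0
  d = 4: 𝟙(4) · μ(264/4) = 1 · -1 = -1
  d = 6: 𝟙(6) · μ(264/6) = 1 · 0 = 0
  d = 8: 𝟙(8) · μ(264/8) = 1 · 1 = 1
  d = 11: 𝟙(11) · μ(264/11) = 1 · 0 = 0
  d = 12: 𝟙(12) · μ(264/12) = 1 · 1 = 1
  d = 22: 𝟙(22) · μ(264/22) = 1 · 0 = 0
  d = 24: 𝟙(24) · μ(264/24) = 1 · -1 = -1
  d = 33: 𝟙(33) · μ(264/33) = 1 · 0 = 0
  d = 44: 𝟙(44) · μ(264/44) = 1 · 1 = 1
  d = 66: 𝟙(66) · μ(264/66) = 1 · 0 = 0
  d = 88: 𝟙(88) · μ(264/88) = 1 · -1 = -1
  d = 132: 𝟙(132) · μ(264/132) = 1 · -1 = -1
  d = 264: 𝟙(264) · μ(264/264) = 1 · 1 = 1
Summing: (𝟙 * μ)(264) = 0 + 0 + 0 + -1 + 0 + 1 + 0 + 1 + 0 + -1 + 0 + 1 + 0 + -1 + -1 + 1 = 0.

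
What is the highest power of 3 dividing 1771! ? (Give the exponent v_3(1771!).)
v_3(1771!) = 881

Legendre's formula: v_p(n!) = Σ_{k ≥ 1} ⌊n / p^k⌋. For p = 3, n = 1771, the terms are:
  ⌊1771/3^1⌋ = ⌊1771/3⌋ = 590
  ⌊1771/3^2⌋ = ⌊1771/9⌋ = 196
  ⌊1771/3^3⌋ = ⌊1771/27⌋ = 65
  ⌊1771/3^4⌋ = ⌊1771/81⌋ = 21
  ⌊1771/3^5⌋ = ⌊1771/243⌋ = 7
  ⌊1771/3^6⌋ = ⌊1771/729⌋ = 2
(the next term ⌊1771/3^7⌋ = 0, terminating the sum). Summing: v_3(1771!) = 590 + 196 + 65 + 21 + 7 + 2 = 881.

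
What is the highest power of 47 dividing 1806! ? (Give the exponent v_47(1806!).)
v_47(1806!) = 38

Legendre's formula: v_p(n!) = Σ_{k ≥ 1} ⌊n / p^k⌋. For p = 47, n = 1806, the terms are:
  ⌊1806/47^1⌋ = ⌊1806/47⌋ = 38
(the next term ⌊1806/47^2⌋ = 0, terminating the sum). Summing: v_47(1806!) = 38 = 38.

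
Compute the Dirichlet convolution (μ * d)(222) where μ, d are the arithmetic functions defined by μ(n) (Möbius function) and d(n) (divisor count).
(μ * d)(222) = 1

Divisors of 222: [1, 2, 3, 6, 37, 74, 111, 222]. For each d | 222:
  d = 1: μ(1) · d(222/1) = 1 · 8 = 8
  d = 2: μ(2) · d(222/2) = -1 · 4 = -4
  d = 3: μ(3) · d(222/3) = -1 · 4 = -4
  d = 6: μ(6) · d(222/6) = 1 · 2 = 2
  d = 37: μ(37) · d(222/37) = -1 · 4 = -4
  d = 74: μ(74) · d(222/74) = 1 · 2 = 2
  d = 111: μ(111) · d(222/111) = 1 · 2 = 2
  d = 222: μ(222) · d(222/222) = -1 · 1 = -1
Summing: (μ * d)(222) = 8 + -4 + -4 + 2 + -4 + 2 + 2 + -1 = 1.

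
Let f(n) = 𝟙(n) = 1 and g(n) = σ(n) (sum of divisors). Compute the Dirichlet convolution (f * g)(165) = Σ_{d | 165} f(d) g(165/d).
(𝟙 * σ)(165) = 455

Divisors of 165: [1, 3, 5, 11, 15, 33, 55, 165]. For each d | 165:
  d = 1: 𝟙(1) · σ(165/1) = 1 · 288 = 288
  d = 3: 𝟙(3) · σ(165/3) = 1 · 72 = 72
  d = 5: 𝟙(5) · σ(165/5) = 1 · 48 = 48
  d = 11: 𝟙(11) · σ(165/11) = 1 · 24 = 24
  d = 15: 𝟙(15) · σ(165/15) = 1 · 12 = 12
  d = 33: 𝟙(33) · σ(165/33) = 1 · 6 = 6
  d = 55: 𝟙(55) · σ(165/55) = 1 · 4 = 4
  d = 165: 𝟙(165) · σ(165/165) = 1 · 1 = 1
Summing: (𝟙 * σ)(165) = 288 + 72 + 48 + 24 + 12 + 6 + 4 + 1 = 455.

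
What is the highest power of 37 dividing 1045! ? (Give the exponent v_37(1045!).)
v_37(1045!) = 28

Legendre's formula: v_p(n!) = Σ_{k ≥ 1} ⌊n / p^k⌋. For p = 37, n = 1045, the terms are:
  ⌊1045/37^1⌋ = ⌊1045/37⌋ = 28
(the next term ⌊1045/37^2⌋ = 0, terminating the sum). Summing: v_37(1045!) = 28 = 28.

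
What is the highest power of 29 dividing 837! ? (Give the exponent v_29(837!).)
v_29(837!) = 28

Legendre's formula: v_p(n!) = Σ_{k ≥ 1} ⌊n / p^k⌋. For p = 29, n = 837, the terms are:
  ⌊837/29^1⌋ = ⌊837/29⌋ = 28
(the next term ⌊837/29^2⌋ = 0, terminating the sum). Summing: v_29(837!) = 28 = 28.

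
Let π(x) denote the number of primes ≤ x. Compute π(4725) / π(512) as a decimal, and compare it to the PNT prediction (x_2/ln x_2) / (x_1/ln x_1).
π(4725)/π(512) = 637/97 ≈ 6.5670;  PNT prediction ≈ 6.8045.

π(512) = 97 and π(4725) = 637, so π(4725)/π(512) ≈ 6.5670. The PNT-predicted ratio is (4725/ln(4725)) / (512/ln(512)) ≈ 6.8045. The two agree to within a few percent, as expected.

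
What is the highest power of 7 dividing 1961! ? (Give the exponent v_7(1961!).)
v_7(1961!) = 325

Legendre's formula: v_p(n!) = Σ_{k ≥ 1} ⌊n / p^k⌋. For p = 7, n = 1961, the terms are:
  ⌊1961/7^1⌋ = ⌊1961/7⌋ = 280
  ⌊1961/7^2⌋ = ⌊1961/49⌋ = 40
  ⌊1961/7^3⌋ = ⌊1961/343⌋ = 5
(the next term ⌊1961/7^4⌋ = 0, terminating the sum). Summing: v_7(1961!) = 280 + 40 + 5 = 325.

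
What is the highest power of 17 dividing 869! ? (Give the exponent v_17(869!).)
v_17(869!) = 54

Legendre's formula: v_p(n!) = Σ_{k ≥ 1} ⌊n / p^k⌋. For p = 17, n = 869, the terms are:
  ⌊869/17^1⌋ = ⌊869/17⌋ = 51
  ⌊869/17^2⌋ = ⌊869/289⌋ = 3
(the next term ⌊869/17^3⌋ = 0, terminating the sum). Summing: v_17(869!) = 51 + 3 = 54.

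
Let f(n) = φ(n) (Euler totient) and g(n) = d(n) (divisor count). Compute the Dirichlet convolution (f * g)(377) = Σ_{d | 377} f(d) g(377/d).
(φ * d)(377) = 420

Divisors of 377: [1, 13, 29, 377]. For each d | 377:
  d = 1: φ(1) · d(377/1) = 1 · 4 = 4
  d = 13: φ(13) · d(377/13) = 12 · 2 = 24
  d = 29: φ(29) · d(377/29) = 28 · 2 = 56
  d = 377: φ(377) · d(377/377) = 336 · 1 = 336
Summing: (φ * d)(377) = 4 + 24 + 56 + 336 = 420.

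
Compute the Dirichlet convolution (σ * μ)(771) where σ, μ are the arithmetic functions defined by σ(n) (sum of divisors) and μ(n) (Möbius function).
(σ * μ)(771) = 771

Divisors of 771: [1, 3, 257, 771]. For each d | 771:
  d = 1: σ(1) · μ(771/1) = 1 · 1 = 1
  d = 3: σ(3) · μ(771/3) = 4 · -1 = -4
  d = 257: σ(257) · μ(771/257) = 258 · -1 = -258
  d = 771: σ(771) · μ(771/771) = 1032 · 1 = 1032
Summing: (σ * μ)(771) = 1 + -4 + -258 + 1032 = 771.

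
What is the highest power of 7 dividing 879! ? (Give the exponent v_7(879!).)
v_7(879!) = 144

Legendre's formula: v_p(n!) = Σ_{k ≥ 1} ⌊n / p^k⌋. For p = 7, n = 879, the terms are:
  ⌊879/7^1⌋ = ⌊879/7⌋ = 125
  ⌊879/7^2⌋ = ⌊879/49⌋ = 17
  ⌊879/7^3⌋ = ⌊879/343⌋ = 2
(the next term ⌊879/7^4⌋ = 0, terminating the sum). Summing: v_7(879!) = 125 + 17 + 2 = 144.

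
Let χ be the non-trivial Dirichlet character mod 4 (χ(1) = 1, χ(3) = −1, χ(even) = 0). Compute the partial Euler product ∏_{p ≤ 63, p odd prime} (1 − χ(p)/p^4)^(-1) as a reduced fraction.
∏ = 81934214988902113115031508050672702841756592198516788686922065253543/82850154482442028729801746725895742819441886414557775886809038848000

The odd primes p ≤ 63 are [3, 5, 7, 11, 13, 17, 19, 23, 29, 31, 37, 41, 43, 47, 53, 59, 61]. For each, χ(p) = 1 if p ≡ 1 mod 4, χ(p) = −1 if p ≡ 3 mod 4. Taking (1 − χ(p)/p^4)^(-1) = p^4/(p^4 − χ(p)): (1 − (-1)/3^4)^(-1) · (1 − (1)/5^4)^(-1) · (1 − (-1)/7^4)^(-1) · (1 − (-1)/11^4)^(-1) · (1 − (1)/13^4)^(-1) · (1 − (1)/17^4)^(-1) · (1 − (-1)/19^4)^(-1) · (1 − (-1)/23^4)^(-1) · (1 − (1)/29^4)^(-1) · (1 − (-1)/31^4)^(-1) · (1 − (1)/37^4)^(-1) · (1 − (1)/41^4)^(-1) · (1 − (-1)/43^4)^(-1) · (1 − (-1)/47^4)^(-1) · (1 − (1)/53^4)^(-1) · (1 − (-1)/59^4)^(-1) · (1 − (1)/61^4)^(-1) = 81934214988902113115031508050672702841756592198516788686922065253543/82850154482442028729801746725895742819441886414557775886809038848000.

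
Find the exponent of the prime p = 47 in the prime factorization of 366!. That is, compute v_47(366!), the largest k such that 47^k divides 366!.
v_47(366!) = 7

Legendre's formula: v_p(n!) = Σ_{k ≥ 1} ⌊n / p^k⌋. For p = 47, n = 366, the terms are:
  ⌊366/47^1⌋ = ⌊366/47⌋ = 7
(the next term ⌊366/47^2⌋ = 0, terminating the sum). Summing: v_47(366!) = 7 = 7.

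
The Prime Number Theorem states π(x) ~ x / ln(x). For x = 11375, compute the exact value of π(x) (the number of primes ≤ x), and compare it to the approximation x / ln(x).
π(11375) = 1373;  x/ln(x) ≈ 1217.99;  relative error ≈ 11.29%.

Directly count primes up to 11375: π(11375) = 1373. The PNT approximation gives 11375/ln(11375) ≈ 11375/9.33917 ≈ 1217.99. Relative error (π(x) − x/ln(x)) / π(x) ≈ 11.29%; the approximation is known to undercount slightly (Li(x) is a better estimate).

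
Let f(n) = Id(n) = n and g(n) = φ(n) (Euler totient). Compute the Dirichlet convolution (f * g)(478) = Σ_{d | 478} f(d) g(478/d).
(Id * φ)(478) = 1431

Divisors of 478: [1, 2, 239, 478]. For each d | 478:
  d = 1: Id(1) · φ(478/1) = 1 · 238 = 238
  d = 2: Id(2) · φ(478/2) = 2 · 238 = 476
  d = 239: Id(239) · φ(478/239) = 239 · 1 = 239
  d = 478: Id(478) · φ(478/478) = 478 · 1 = 478
Summing: (Id * φ)(478) = 238 + 476 + 239 + 478 = 1431.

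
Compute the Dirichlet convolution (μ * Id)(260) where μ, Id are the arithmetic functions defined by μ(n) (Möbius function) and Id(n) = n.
(μ * Id)(260) = 96

Divisors of 260: [1, 2, 4, 5, 10, 13, 20, 26, 52, 65, 130, 260]. For each d | 260:
  d = 1: μ(1) · Id(260/1) = 1 · 260 = 260
  d = 2: μ(2) · Id(260/2) = -1 · 130 = -130
  d = 4: μ(4) · Id(260/4) = 0 · 65 = 0
  d = 5: μ(5) · Id(260/5) = -1 · 52 = -52
  d = 10: μ(10) · Id(260/10) = 1 · 26 = 26
  d = 13: μ(13) · Id(260/13) = -1 · 20 = -20
  d = 20: μ(20) · Id(260/20) = 0 · 13 = 0
  d = 26: μ(26) · Id(260/26) = 1 · 10 = 10
  d = 52: μ(52) · Id(260/52) = 0 · 5 = 0
  d = 65: μ(65) · Id(260/65) = 1 · 4 = 4
  d = 130: μ(130) · Id(260/130) = -1 · 2 = -2
  d = 260: μ(260) · Id(260/260) = 0 · 1 = 0
Summing: (μ * Id)(260) = 260 + -130 + 0 + -52 + 26 + -20 + 0 + 10 + 0 + 4 + -2 + 0 = 96.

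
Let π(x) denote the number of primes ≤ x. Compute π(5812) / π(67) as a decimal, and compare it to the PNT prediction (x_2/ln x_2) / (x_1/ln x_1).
π(5812)/π(67) = 762/19 ≈ 40.1053;  PNT prediction ≈ 42.0806.

π(67) = 19 and π(5812) = 762, so π(5812)/π(67) ≈ 40.1053. The PNT-predicted ratio is (5812/ln(5812)) / (67/ln(67)) ≈ 42.0806. The two agree to within a few percent, as expected.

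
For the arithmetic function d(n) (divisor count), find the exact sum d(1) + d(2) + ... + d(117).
Σ_{n ≤ 117} d(n) = 578

Compute d(n) for each 1 ≤ n ≤ 117: d(1) = 1, d(2) = 2, d(3) = 2, d(4) = 3, d(5) = 2, d(6) = 4, d(7) = 2, d(8) = 4, d(9) = 3, d(10) = 4, d(11) = 2, d(12) = 6, d(13) = 2, d(14) = 4, d(15) = 4, d(16) = 5, d(17) = 2, d(18) = 6, d(19) = 2, d(20) = 6, d(21) = 4, d(22) = 4, d(23) = 2, d(24) = 8, d(25) = 3, d(26) = 4, d(27) = 4, d(28) = 6, d(29) = 2, d(30) = 8, d(31) = 2, d(32) = 6, d(33) = 4, d(34) = 4, d(35) = 4, d(36) = 9, d(37) = 2, d(38) = 4, d(39) = 4, d(40) = 8, d(41) = 2, d(42) = 8, d(43) = 2, d(44) = 6, d(45) = 6, d(46) = 4, d(47) = 2, d(48) = 10, d(49) = 3, d(50) = 6, d(51) = 4, d(52) = 6, d(53) = 2, d(54) = 8, d(55) = 4, d(56) = 8, d(57) = 4, d(58) = 4, d(59) = 2, d(60) = 12, d(61) = 2, d(62) = 4, d(63) = 6, d(64) = 7, d(65) = 4, d(66) = 8, d(67) = 2, d(68) = 6, d(69) = 4, d(70) = 8, d(71) = 2, d(72) = 12, d(73) = 2, d(74) = 4, d(75) = 6, d(76) = 6, d(77) = 4, d(78) = 8, d(79) = 2, d(80) = 10, d(81) = 5, d(82) = 4, d(83) = 2, d(84) = 12, d(85) = 4, d(86) = 4, d(87) = 4, d(88) = 8, d(89) = 2, d(90) = 12, d(91) = 4, d(92) = 6, d(93) = 4, d(94) = 4, d(95) = 4, d(96) = 12, d(97) = 2, d(98) = 6, d(99) = 6, d(100) = 9, d(101) = 2, d(102) = 8, d(103) = 2, d(104) = 8, d(105) = 8, d(106) = 4, d(107) = 2, d(108) = 12, d(109) = 2, d(110) = 8, d(111) = 4, d(112) = 10, d(113) = 2, d(114) = 8, d(115) = 4, d(116) = 6, d(117) = 6. Summing all 117 values: 578. (Dirichlet's divisor formula: Σ_{n ≤ x} d(n) = x ln(x) + (2γ − 1) x + O(√x). For x = 117, the asymptotic estimate is ≈ 575.24.)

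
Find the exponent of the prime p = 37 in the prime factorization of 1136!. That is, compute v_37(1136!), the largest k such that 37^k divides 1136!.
v_37(1136!) = 30

Legendre's formula: v_p(n!) = Σ_{k ≥ 1} ⌊n / p^k⌋. For p = 37, n = 1136, the terms are:
  ⌊1136/37^1⌋ = ⌊1136/37⌋ = 30
(the next term ⌊1136/37^2⌋ = 0, terminating the sum). Summing: v_37(1136!) = 30 = 30.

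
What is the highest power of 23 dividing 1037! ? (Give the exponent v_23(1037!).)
v_23(1037!) = 46

Legendre's formula: v_p(n!) = Σ_{k ≥ 1} ⌊n / p^k⌋. For p = 23, n = 1037, the terms are:
  ⌊1037/23^1⌋ = ⌊1037/23⌋ = 45
  ⌊1037/23^2⌋ = ⌊1037/529⌋ = 1
(the next term ⌊1037/23^3⌋ = 0, terminating the sum). Summing: v_23(1037!) = 45 + 1 = 46.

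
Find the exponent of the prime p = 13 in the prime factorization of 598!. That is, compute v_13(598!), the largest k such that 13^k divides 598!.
v_13(598!) = 49

Legendre's formula: v_p(n!) = Σ_{k ≥ 1} ⌊n / p^k⌋. For p = 13, n = 598, the terms are:
  ⌊598/13^1⌋ = ⌊598/13⌋ = 46
  ⌊598/13^2⌋ = ⌊598/169⌋ = 3
(the next term ⌊598/13^3⌋ = 0, terminating the sum). Summing: v_13(598!) = 46 + 3 = 49.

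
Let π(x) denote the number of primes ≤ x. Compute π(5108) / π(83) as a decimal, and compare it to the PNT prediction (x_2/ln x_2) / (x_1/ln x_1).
π(5108)/π(83) = 683/23 ≈ 29.6957;  PNT prediction ≈ 31.8490.

π(83) = 23 and π(5108) = 683, so π(5108)/π(83) ≈ 29.6957. The PNT-predicted ratio is (5108/ln(5108)) / (83/ln(83)) ≈ 31.8490. The two agree to within a few percent, as expected.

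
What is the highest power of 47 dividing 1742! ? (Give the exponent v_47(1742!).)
v_47(1742!) = 37

Legendre's formula: v_p(n!) = Σ_{k ≥ 1} ⌊n / p^k⌋. For p = 47, n = 1742, the terms are:
  ⌊1742/47^1⌋ = ⌊1742/47⌋ = 37
(the next term ⌊1742/47^2⌋ = 0, terminating the sum). Summing: v_47(1742!) = 37 = 37.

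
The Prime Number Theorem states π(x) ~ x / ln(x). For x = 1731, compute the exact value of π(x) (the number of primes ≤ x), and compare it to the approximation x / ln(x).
π(1731) = 269;  x/ln(x) ≈ 232.15;  relative error ≈ 13.70%.

Directly count primes up to 1731: π(1731) = 269. The PNT approximation gives 1731/ln(1731) ≈ 1731/7.45645 ≈ 232.15. Relative error (π(x) − x/ln(x)) / π(x) ≈ 13.70%; the approximation is known to undercount slightly (Li(x) is a better estimate).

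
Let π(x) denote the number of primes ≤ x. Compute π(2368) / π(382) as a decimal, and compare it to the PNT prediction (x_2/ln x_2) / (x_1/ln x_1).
π(2368)/π(382) = 350/75 ≈ 4.6667;  PNT prediction ≈ 4.7434.

π(382) = 75 and π(2368) = 350, so π(2368)/π(382) ≈ 4.6667. The PNT-predicted ratio is (2368/ln(2368)) / (382/ln(382)) ≈ 4.7434. The two agree to within a few percent, as expected.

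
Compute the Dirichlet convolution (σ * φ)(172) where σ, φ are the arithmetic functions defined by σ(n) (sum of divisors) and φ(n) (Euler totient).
(σ * φ)(172) = 1032

Divisors of 172: [1, 2, 4, 43, 86, 172]. For each d | 172:
  d = 1: σ(1) · φ(172/1) = 1 · 84 = 84
  d = 2: σ(2) · φ(172/2) = 3 · 42 = 126
  d = 4: σ(4) · φ(172/4) = 7 · 42 = 294
  d = 43: σ(43) · φ(172/43) = 44 · 2 = 88
  d = 86: σ(86) · φ(172/86) = 132 · 1 = 132
  d = 172: σ(172) · φ(172/172) = 308 · 1 = 308
Summing: (σ * φ)(172) = 84 + 126 + 294 + 88 + 132 + 308 = 1032.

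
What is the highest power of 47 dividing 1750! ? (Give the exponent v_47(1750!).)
v_47(1750!) = 37

Legendre's formula: v_p(n!) = Σ_{k ≥ 1} ⌊n / p^k⌋. For p = 47, n = 1750, the terms are:
  ⌊1750/47^1⌋ = ⌊1750/47⌋ = 37
(the next term ⌊1750/47^2⌋ = 0, terminating the sum). Summing: v_47(1750!) = 37 = 37.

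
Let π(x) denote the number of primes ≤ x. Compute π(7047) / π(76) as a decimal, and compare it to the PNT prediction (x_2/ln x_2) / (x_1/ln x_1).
π(7047)/π(76) = 906/21 ≈ 43.1429;  PNT prediction ≈ 45.3211.

π(76) = 21 and π(7047) = 906, so π(7047)/π(76) ≈ 43.1429. The PNT-predicted ratio is (7047/ln(7047)) / (76/ln(76)) ≈ 45.3211. The two agree to within a few percent, as expected.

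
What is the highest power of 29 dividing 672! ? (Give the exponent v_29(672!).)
v_29(672!) = 23

Legendre's formula: v_p(n!) = Σ_{k ≥ 1} ⌊n / p^k⌋. For p = 29, n = 672, the terms are:
  ⌊672/29^1⌋ = ⌊672/29⌋ = 23
(the next term ⌊672/29^2⌋ = 0, terminating the sum). Summing: v_29(672!) = 23 = 23.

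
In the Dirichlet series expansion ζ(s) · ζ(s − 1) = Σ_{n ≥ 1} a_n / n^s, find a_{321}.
σ(321) = 432

In the product (Σ m^0/m^s)(Σ k / k^s) = Σ (Σ_{d | n} d) / n^s, the coefficient of 1/n^s is σ(n) = Σ_{d | n} d. For n = 321, divisors are [1, 3, 107, 321]; summing: σ(321) = 432.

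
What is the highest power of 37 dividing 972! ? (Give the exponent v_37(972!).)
v_37(972!) = 26

Legendre's formula: v_p(n!) = Σ_{k ≥ 1} ⌊n / p^k⌋. For p = 37, n = 972, the terms are:
  ⌊972/37^1⌋ = ⌊972/37⌋ = 26
(the next term ⌊972/37^2⌋ = 0, terminating the sum). Summing: v_37(972!) = 26 = 26.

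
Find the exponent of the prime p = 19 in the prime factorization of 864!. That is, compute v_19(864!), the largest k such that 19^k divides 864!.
v_19(864!) = 47

Legendre's formula: v_p(n!) = Σ_{k ≥ 1} ⌊n / p^k⌋. For p = 19, n = 864, the terms are:
  ⌊864/19^1⌋ = ⌊864/19⌋ = 45
  ⌊864/19^2⌋ = ⌊864/361⌋ = 2
(the next term ⌊864/19^3⌋ = 0, terminating the sum). Summing: v_19(864!) = 45 + 2 = 47.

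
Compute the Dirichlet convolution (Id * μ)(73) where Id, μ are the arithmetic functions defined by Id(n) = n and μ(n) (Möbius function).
(Id * μ)(73) = 72

Divisors of 73: [1, 73]. For each d | 73:
  d = 1: Id(1) · μ(73/1) = 1 · -1 = -1
  d = 73: Id(73) · μ(73/73) = 73 · 1 = 73
Summing: (Id * μ)(73) = -1 + 73 = 72.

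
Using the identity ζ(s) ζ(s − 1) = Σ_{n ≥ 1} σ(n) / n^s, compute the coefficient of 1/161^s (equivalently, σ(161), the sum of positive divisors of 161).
σ(161) = 192

In the product (Σ m^0/m^s)(Σ k / k^s) = Σ (Σ_{d | n} d) / n^s, the coefficient of 1/n^s is σ(n) = Σ_{d | n} d. For n = 161, divisors are [1, 7, 23, 161]; summing: σ(161) = 192.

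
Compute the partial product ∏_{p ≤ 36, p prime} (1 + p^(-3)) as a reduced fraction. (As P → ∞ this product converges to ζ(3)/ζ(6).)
∏ = 123276368443014873612288/104343309932640260237195

The primes p ≤ 36 are [2, 3, 5, 7, 11, 13, 17, 19, 23, 29, 31]. For each, (1 + 1/p^3) = (p^3 + 1)/p^3. Multiplying these fractions over p ∈ [2, 3, 5, 7, 11, 13, 17, 19, 23, 29, 31] gives 123276368443014873612288/104343309932640260237195. (In the limit P → ∞ this tends to ζ(3)/ζ(6).)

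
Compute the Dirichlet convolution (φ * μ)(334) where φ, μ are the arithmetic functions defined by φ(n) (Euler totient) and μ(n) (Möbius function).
(φ * μ)(334) = 0

Divisors of 334: [1, 2, 167, 334]. For each d | 334:
  d = 1: φ(1) · μ(334/1) = 1 · 1 = 1
  d = 2: φ(2) · μ(334/2) = 1 · -1 = -1
  d = 167: φ(167) · μ(334/167) = 166 · -1 = -166
  d = 334: φ(334) · μ(334/334) = 166 · 1 = 166
Summing: (φ * μ)(334) = 1 + -1 + -166 + 166 = 0.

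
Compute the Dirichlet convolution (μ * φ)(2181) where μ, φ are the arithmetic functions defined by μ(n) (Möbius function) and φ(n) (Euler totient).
(μ * φ)(2181) = 725

Divisors of 2181: [1, 3, 727, 2181]. For each d | 2181:
  d = 1: μ(1) · φ(2181/1) = 1 · 1452 = 1452
  d = 3: μ(3) · φ(2181/3) = -1 · 726 = -726
  d = 727: μ(727) · φ(2181/727) = -1 · 2 = -2
  d = 2181: μ(2181) · φ(2181/2181) = 1 · 1 = 1
Summing: (μ * φ)(2181) = 1452 + -726 + -2 + 1 = 725.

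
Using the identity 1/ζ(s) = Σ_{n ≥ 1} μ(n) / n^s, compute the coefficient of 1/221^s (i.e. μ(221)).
μ(221) = 1

Factor n = 221 = 13 · 17. μ(n) = 0 if any exponent ≥ 2 (not squarefree); otherwise μ(n) = (−1)^{ω(n)} where ω(n) is the number of distinct prime factors. Applying: μ(221) = 1.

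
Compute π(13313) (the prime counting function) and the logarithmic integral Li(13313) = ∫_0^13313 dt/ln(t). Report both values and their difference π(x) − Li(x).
π(13313) = 1581;  Li(13313) ≈ 1600.11;  π(x) − Li(x) ≈ -19.11.

Direct count of primes ≤ 13313 gives π(13313) = 1581. Numerical evaluation of the logarithmic integral gives Li(13313) ≈ 1600.11. The difference π(x) − Li(x) ≈ -19.11 is typically negative for small/moderate x (Li(x) overestimates), though Littlewood's theorem shows this sign changes infinitely often.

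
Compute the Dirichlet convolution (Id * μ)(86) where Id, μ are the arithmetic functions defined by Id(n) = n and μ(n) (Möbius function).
(Id * μ)(86) = 42

Divisors of 86: [1, 2, 43, 86]. For each d | 86:
  d = 1: Id(1) · μ(86/1) = 1 · 1 = 1
  d = 2: Id(2) · μ(86/2) = 2 · -1 = -2
  d = 43: Id(43) · μ(86/43) = 43 · -1 = -43
  d = 86: Id(86) · μ(86/86) = 86 · 1 = 86
Summing: (Id * μ)(86) = 1 + -2 + -43 + 86 = 42.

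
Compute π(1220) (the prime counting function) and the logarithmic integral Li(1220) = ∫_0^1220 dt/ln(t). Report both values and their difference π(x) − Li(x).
π(1220) = 199;  Li(1220) ≈ 208.99;  π(x) − Li(x) ≈ -9.99.

Direct count of primes ≤ 1220 gives π(1220) = 199. Numerical evaluation of the logarithmic integral gives Li(1220) ≈ 208.99. The difference π(x) − Li(x) ≈ -9.99 is typically negative for small/moderate x (Li(x) overestimates), though Littlewood's theorem shows this sign changes infinitely often.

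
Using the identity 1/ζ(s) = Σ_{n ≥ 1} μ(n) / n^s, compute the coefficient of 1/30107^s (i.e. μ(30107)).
μ(30107) = 1

Factor n = 30107 = 7 · 11 · 17 · 23. μ(n) = 0 if any exponent ≥ 2 (not squarefree); otherwise μ(n) = (−1)^{ω(n)} where ω(n) is the number of distinct prime factors. Applying: μ(30107) = 1.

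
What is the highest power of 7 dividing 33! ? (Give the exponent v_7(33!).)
v_7(33!) = 4

Legendre's formula: v_p(n!) = Σ_{k ≥ 1} ⌊n / p^k⌋. For p = 7, n = 33, the terms are:
  ⌊33/7^1⌋ = ⌊33/7⌋ = 4
(the next term ⌊33/7^2⌋ = 0, terminating the sum). Summing: v_7(33!) = 4 = 4.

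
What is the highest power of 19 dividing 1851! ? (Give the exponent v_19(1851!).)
v_19(1851!) = 102

Legendre's formula: v_p(n!) = Σ_{k ≥ 1} ⌊n / p^k⌋. For p = 19, n = 1851, the terms are:
  ⌊1851/19^1⌋ = ⌊1851/19⌋ = 97
  ⌊1851/19^2⌋ = ⌊1851/361⌋ = 5
(the next term ⌊1851/19^3⌋ = 0, terminating the sum). Summing: v_19(1851!) = 97 + 5 = 102.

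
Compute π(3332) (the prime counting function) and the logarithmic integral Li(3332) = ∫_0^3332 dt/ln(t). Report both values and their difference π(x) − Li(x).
π(3332) = 470;  Li(3332) ≈ 483.95;  π(x) − Li(x) ≈ -13.95.

Direct count of primes ≤ 3332 gives π(3332) = 470. Numerical evaluation of the logarithmic integral gives Li(3332) ≈ 483.95. The difference π(x) − Li(x) ≈ -13.95 is typically negative for small/moderate x (Li(x) overestimates), though Littlewood's theorem shows this sign changes infinitely often.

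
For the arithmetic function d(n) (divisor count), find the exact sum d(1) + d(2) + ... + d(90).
Σ_{n ≤ 90} d(n) = 425

Compute d(n) for each 1 ≤ n ≤ 90: d(1) = 1, d(2) = 2, d(3) = 2, d(4) = 3, d(5) = 2, d(6) = 4, d(7) = 2, d(8) = 4, d(9) = 3, d(10) = 4, d(11) = 2, d(12) = 6, d(13) = 2, d(14) = 4, d(15) = 4, d(16) = 5, d(17) = 2, d(18) = 6, d(19) = 2, d(20) = 6, d(21) = 4, d(22) = 4, d(23) = 2, d(24) = 8, d(25) = 3, d(26) = 4, d(27) = 4, d(28) = 6, d(29) = 2, d(30) = 8, d(31) = 2, d(32) = 6, d(33) = 4, d(34) = 4, d(35) = 4, d(36) = 9, d(37) = 2, d(38) = 4, d(39) = 4, d(40) = 8, d(41) = 2, d(42) = 8, d(43) = 2, d(44) = 6, d(45) = 6, d(46) = 4, d(47) = 2, d(48) = 10, d(49) = 3, d(50) = 6, d(51) = 4, d(52) = 6, d(53) = 2, d(54) = 8, d(55) = 4, d(56) = 8, d(57) = 4, d(58) = 4, d(59) = 2, d(60) = 12, d(61) = 2, d(62) = 4, d(63) = 6, d(64) = 7, d(65) = 4, d(66) = 8, d(67) = 2, d(68) = 6, d(69) = 4, d(70) = 8, d(71) = 2, d(72) = 12, d(73) = 2, d(74) = 4, d(75) = 6, d(76) = 6, d(77) = 4, d(78) = 8, d(79) = 2, d(80) = 10, d(81) = 5, d(82) = 4, d(83) = 2, d(84) = 12, d(85) = 4, d(86) = 4, d(87) = 4, d(88) = 8, d(89) = 2, d(90) = 12. Summing all 90 values: 425. (Dirichlet's divisor formula: Σ_{n ≤ x} d(n) = x ln(x) + (2γ − 1) x + O(√x). For x = 90, the asymptotic estimate is ≈ 418.88.)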